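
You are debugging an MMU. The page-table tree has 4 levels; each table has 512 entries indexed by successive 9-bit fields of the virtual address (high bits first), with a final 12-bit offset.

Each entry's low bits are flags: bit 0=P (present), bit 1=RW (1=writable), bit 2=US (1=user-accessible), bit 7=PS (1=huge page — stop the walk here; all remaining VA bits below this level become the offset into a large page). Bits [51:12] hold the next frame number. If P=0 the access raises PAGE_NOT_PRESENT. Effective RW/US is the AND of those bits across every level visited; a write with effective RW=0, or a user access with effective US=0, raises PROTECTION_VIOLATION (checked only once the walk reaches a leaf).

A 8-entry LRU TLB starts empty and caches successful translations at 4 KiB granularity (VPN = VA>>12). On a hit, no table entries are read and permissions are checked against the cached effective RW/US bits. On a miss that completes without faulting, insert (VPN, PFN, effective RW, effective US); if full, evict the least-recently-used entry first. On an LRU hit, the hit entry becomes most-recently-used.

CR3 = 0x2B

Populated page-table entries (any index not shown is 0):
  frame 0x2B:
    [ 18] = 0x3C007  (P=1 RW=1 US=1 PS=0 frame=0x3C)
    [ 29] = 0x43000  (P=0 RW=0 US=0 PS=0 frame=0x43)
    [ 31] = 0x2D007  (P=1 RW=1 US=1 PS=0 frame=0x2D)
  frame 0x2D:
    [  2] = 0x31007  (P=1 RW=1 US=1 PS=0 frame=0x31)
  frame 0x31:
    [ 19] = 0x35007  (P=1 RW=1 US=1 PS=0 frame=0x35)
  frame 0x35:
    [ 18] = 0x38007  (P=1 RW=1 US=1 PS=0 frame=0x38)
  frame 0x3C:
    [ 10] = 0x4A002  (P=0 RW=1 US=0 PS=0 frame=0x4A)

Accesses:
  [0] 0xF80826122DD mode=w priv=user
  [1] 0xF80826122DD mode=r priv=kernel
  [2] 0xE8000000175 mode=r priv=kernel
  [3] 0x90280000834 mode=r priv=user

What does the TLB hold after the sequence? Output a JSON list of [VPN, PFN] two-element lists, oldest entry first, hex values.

Per-access translation:
#0 VA=0xF80826122DD (w,user):
  L0: frame=0x2B idx=31 entry=0x2D007 [P=1 RW=1 US=1 PS=0]
  L1: frame=0x2D idx=2 entry=0x31007 [P=1 RW=1 US=1 PS=0]
  L2: frame=0x31 idx=19 entry=0x35007 [P=1 RW=1 US=1 PS=0]
  L3: frame=0x35 idx=18 entry=0x38007 [P=1 RW=1 US=1 PS=0]
  ✓ 0x382DD  — 4 lookups
#1 VA=0xF80826122DD (r,kernel):
  TLB hit vpn=0xF8082612 → PA=0x382DD
#2 VA=0xE8000000175 (r,kernel):
  L0: frame=0x2B idx=29 entry=0x43000 [P=0 RW=0 US=0 PS=0]
  ⇒ fault: PAGE_NOT_PRESENT  — 1 lookups
#3 VA=0x90280000834 (r,user):
  L0: frame=0x2B idx=18 entry=0x3C007 [P=1 RW=1 US=1 PS=0]
  L1: frame=0x3C idx=10 entry=0x4A002 [P=0 RW=1 US=0 PS=0]
  ⇒ fault: PAGE_NOT_PRESENT  — 2 lookups

TLB: [["0xF8082612", "0x38"]]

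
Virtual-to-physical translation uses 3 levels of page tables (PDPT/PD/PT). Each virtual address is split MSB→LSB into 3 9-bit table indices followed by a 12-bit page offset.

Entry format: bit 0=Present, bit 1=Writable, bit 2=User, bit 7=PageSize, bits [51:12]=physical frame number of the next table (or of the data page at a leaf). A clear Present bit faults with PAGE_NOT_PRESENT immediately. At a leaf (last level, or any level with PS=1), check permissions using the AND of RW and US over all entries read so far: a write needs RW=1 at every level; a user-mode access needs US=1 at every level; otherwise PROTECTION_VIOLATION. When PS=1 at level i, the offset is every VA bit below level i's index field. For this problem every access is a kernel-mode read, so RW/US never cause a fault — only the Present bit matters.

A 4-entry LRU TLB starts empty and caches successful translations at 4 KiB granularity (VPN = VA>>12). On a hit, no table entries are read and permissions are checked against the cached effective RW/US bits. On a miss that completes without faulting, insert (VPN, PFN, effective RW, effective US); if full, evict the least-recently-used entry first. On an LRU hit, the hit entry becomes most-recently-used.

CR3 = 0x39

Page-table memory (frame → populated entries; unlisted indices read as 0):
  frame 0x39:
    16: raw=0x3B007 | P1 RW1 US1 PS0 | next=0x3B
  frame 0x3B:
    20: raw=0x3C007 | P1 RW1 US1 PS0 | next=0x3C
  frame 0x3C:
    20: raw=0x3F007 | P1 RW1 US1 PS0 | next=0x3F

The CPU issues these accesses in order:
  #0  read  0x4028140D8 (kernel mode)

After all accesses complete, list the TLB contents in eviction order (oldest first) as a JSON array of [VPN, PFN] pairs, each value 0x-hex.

Walk each access:
#0 VA=0x4028140D8 (r,kernel):
  L0 @0x39[16] → 0x3B007  P=1,RW=1,US=1,PS=0
  L1 @0x3B[20] → 0x3C007  P=1,RW=1,US=1,PS=0
  L2 @0x3C[20] → 0x3F007  P=1,RW=1,US=1,PS=0
  → PA=0x3F0D8  (3 entries read)

TLB: [["0x402814", "0x3F"]]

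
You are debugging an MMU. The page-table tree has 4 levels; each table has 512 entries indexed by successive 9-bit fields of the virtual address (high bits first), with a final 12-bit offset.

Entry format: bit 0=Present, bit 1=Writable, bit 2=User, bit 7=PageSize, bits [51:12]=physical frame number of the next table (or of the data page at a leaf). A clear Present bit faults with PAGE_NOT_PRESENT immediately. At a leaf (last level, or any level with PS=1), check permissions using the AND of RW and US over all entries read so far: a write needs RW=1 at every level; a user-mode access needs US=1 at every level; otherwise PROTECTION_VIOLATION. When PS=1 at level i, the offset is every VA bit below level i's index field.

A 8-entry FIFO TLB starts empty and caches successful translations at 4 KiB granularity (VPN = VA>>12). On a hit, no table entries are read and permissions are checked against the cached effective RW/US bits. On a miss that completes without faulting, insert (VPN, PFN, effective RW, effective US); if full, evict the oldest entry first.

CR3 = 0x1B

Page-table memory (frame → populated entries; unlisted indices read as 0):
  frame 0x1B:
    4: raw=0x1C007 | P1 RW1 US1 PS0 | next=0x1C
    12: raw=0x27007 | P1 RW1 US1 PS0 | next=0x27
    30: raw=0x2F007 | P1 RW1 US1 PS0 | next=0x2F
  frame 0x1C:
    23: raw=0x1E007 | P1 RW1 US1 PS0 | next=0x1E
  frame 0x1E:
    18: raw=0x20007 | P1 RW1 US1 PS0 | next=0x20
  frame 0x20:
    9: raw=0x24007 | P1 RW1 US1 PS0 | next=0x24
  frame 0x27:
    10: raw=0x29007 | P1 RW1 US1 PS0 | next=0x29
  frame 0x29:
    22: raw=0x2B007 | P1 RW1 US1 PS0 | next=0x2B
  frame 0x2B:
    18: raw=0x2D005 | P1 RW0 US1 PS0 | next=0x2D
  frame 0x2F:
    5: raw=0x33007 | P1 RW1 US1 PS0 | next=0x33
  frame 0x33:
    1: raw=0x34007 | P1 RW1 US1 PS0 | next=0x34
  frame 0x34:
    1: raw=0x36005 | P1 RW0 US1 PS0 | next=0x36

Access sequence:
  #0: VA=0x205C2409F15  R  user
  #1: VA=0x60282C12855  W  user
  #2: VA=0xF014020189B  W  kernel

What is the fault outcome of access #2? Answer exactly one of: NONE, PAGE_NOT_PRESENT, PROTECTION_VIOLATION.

Per-access translation:
#0 VA=0x205C2409F15 (r,user):
  [0] read 0x1B idx=4: raw=0x1C007 flags P=1 W=1 U=1 S=0
  [1] read 0x1C idx=23: raw=0x1E007 flags P=1 W=1 U=1 S=0
  [2] read 0x1E idx=18: raw=0x20007 flags P=1 W=1 U=1 S=0
  [3] read 0x20 idx=9: raw=0x24007 flags P=1 W=1 U=1 S=0
  ✓ 0x24F15  — 4 lookups
#1 VA=0x60282C12855 (w,user):
  [0] read 0x1B idx=12: raw=0x27007 flags P=1 W=1 U=1 S=0
  [1] read 0x27 idx=10: raw=0x29007 flags P=1 W=1 U=1 S=0
  [2] read 0x29 idx=22: raw=0x2B007 flags P=1 W=1 U=1 S=0
  [3] read 0x2B idx=18: raw=0x2D005 flags P=1 W=0 U=1 S=0
  → PROTECTION_VIOLATION  (4 entries read)
#2 VA=0xF014020189B (w,kernel):
  [0] read 0x1B idx=30: raw=0x2F007 flags P=1 W=1 U=1 S=0
  [1] read 0x2F idx=5: raw=0x33007 flags P=1 W=1 U=1 S=0
  [2] read 0x33 idx=1: raw=0x34007 flags P=1 W=1 U=1 S=0
  [3] read 0x34 idx=1: raw=0x36005 flags P=1 W=0 U=1 S=0
  → PROTECTION_VIOLATION  (4 entries read)

Access #2 fault: PROTECTION_VIOLATION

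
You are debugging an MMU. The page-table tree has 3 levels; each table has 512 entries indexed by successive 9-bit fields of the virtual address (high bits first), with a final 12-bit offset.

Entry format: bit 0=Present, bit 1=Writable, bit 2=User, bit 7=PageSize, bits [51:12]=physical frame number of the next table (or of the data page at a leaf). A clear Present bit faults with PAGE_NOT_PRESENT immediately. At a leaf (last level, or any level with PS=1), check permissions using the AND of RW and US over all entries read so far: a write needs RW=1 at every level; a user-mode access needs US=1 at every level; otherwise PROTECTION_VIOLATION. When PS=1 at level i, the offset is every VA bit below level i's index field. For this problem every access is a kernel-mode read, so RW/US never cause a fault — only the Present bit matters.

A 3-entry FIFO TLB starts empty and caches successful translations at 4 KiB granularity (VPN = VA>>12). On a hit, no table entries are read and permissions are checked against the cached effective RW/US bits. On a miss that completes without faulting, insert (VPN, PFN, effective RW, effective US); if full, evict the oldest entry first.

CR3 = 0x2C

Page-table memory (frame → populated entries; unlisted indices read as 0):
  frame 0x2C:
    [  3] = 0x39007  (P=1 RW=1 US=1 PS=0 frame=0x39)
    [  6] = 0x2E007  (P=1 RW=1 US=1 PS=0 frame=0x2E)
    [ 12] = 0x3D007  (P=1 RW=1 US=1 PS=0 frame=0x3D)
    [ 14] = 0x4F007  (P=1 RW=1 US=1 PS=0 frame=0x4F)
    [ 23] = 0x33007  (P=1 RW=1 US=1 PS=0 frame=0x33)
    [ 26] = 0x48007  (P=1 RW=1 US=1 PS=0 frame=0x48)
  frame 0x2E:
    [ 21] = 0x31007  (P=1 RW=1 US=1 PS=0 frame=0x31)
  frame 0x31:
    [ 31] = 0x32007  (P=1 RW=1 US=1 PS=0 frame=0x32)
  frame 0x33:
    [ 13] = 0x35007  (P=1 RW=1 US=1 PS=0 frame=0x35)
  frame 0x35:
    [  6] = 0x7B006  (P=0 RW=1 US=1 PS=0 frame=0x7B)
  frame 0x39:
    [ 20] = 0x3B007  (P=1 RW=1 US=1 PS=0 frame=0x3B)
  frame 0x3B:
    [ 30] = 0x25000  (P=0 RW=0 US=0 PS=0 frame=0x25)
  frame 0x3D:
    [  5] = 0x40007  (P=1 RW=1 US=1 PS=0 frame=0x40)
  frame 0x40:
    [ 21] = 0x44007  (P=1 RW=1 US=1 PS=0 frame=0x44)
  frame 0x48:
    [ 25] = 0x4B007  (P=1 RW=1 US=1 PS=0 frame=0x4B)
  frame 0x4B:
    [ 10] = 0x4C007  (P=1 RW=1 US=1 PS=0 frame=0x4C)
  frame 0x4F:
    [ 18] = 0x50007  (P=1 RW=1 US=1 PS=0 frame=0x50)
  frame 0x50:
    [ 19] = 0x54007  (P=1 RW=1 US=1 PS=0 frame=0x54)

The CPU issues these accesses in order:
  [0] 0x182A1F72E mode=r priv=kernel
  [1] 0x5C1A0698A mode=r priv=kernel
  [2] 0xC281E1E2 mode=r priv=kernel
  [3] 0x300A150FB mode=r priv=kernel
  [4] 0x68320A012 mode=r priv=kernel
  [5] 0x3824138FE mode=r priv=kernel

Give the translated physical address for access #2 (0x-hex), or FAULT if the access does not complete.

Per-access translation:
#0 VA=0x182A1F72E (r,kernel):
  L0 @0x2C[6] → 0x2E007  P=1,RW=1,US=1,PS=0
  L1 @0x2E[21] → 0x31007  P=1,RW=1,US=1,PS=0
  L2 @0x31[31] → 0x32007  P=1,RW=1,US=1,PS=0
  ✓ 0x3272E  — 3 lookups
#1 VA=0x5C1A0698A (r,kernel):
  L0 @0x2C[23] → 0x33007  P=1,RW=1,US=1,PS=0
  L1 @0x33[13] → 0x35007  P=1,RW=1,US=1,PS=0
  L2 @0x35[6] → 0x7B006  P=0,RW=1,US=1,PS=0
  ✗ PAGE_NOT_PRESENT  [3 reads]
#2 VA=0xC281E1E2 (r,kernel):
  L0 @0x2C[3] → 0x39007  P=1,RW=1,US=1,PS=0
  L1 @0x39[20] → 0x3B007  P=1,RW=1,US=1,PS=0
  L2 @0x3B[30] → 0x25000  P=0,RW=0,US=0,PS=0
  ✗ PAGE_NOT_PRESENT  [3 reads]
#3 VA=0x300A150FB (r,kernel):
  L0 @0x2C[12] → 0x3D007  P=1,RW=1,US=1,PS=0
  L1 @0x3D[5] → 0x40007  P=1,RW=1,US=1,PS=0
  L2 @0x40[21] → 0x44007  P=1,RW=1,US=1,PS=0
  ✓ 0x440FB  — 3 lookups
#4 VA=0x68320A012 (r,kernel):
  L0 @0x2C[26] → 0x48007  P=1,RW=1,US=1,PS=0
  L1 @0x48[25] → 0x4B007  P=1,RW=1,US=1,PS=0
  L2 @0x4B[10] → 0x4C007  P=1,RW=1,US=1,PS=0
  ✓ 0x4C012  — 3 lookups
#5 VA=0x3824138FE (r,kernel):
  L0 @0x2C[14] → 0x4F007  P=1,RW=1,US=1,PS=0
  L1 @0x4F[18] → 0x50007  P=1,RW=1,US=1,PS=0
  L2 @0x50[19] → 0x54007  P=1,RW=1,US=1,PS=0
  ✓ 0x548FE  — 3 lookups

Access #2 PA: FAULT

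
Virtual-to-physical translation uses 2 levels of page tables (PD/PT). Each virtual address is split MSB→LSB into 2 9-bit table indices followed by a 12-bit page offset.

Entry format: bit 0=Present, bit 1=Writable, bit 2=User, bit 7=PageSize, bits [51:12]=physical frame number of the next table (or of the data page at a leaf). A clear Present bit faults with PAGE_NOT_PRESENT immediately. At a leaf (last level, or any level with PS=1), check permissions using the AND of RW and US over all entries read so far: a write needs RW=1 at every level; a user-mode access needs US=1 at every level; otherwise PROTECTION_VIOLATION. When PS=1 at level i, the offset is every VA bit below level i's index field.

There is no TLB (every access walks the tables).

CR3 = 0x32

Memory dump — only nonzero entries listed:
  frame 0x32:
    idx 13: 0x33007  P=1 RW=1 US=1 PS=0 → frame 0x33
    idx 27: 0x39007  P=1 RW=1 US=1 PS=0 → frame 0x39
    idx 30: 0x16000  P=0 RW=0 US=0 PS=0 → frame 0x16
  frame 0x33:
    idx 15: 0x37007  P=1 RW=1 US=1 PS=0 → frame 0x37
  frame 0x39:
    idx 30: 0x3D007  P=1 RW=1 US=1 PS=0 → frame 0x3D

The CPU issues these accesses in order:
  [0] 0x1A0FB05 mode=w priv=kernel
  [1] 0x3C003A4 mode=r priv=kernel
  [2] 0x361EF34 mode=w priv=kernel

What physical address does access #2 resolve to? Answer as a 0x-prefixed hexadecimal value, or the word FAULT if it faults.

Per-access translation:
#0 VA=0x1A0FB05 (w,kernel):
  lvl0: tbl 0x32, slot 13 ⇒ 0x33007 (P1/RW1/US1/PS0)
  lvl1: tbl 0x33, slot 15 ⇒ 0x37007 (P1/RW1/US1/PS0)
  ✓ 0x37B05  — 2 lookups
#1 VA=0x3C003A4 (r,kernel):
  lvl0: tbl 0x32, slot 30 ⇒ 0x16000 (P0/RW0/US0/PS0)
  ✗ PAGE_NOT_PRESENT  [1 reads]
#2 VA=0x361EF34 (w,kernel):
  lvl0: tbl 0x32, slot 27 ⇒ 0x39007 (P1/RW1/US1/PS0)
  lvl1: tbl 0x39, slot 30 ⇒ 0x3D007 (P1/RW1/US1/PS0)
  ✓ 0x3DF34  — 2 lookups

Access #2 PA: 0x3DF34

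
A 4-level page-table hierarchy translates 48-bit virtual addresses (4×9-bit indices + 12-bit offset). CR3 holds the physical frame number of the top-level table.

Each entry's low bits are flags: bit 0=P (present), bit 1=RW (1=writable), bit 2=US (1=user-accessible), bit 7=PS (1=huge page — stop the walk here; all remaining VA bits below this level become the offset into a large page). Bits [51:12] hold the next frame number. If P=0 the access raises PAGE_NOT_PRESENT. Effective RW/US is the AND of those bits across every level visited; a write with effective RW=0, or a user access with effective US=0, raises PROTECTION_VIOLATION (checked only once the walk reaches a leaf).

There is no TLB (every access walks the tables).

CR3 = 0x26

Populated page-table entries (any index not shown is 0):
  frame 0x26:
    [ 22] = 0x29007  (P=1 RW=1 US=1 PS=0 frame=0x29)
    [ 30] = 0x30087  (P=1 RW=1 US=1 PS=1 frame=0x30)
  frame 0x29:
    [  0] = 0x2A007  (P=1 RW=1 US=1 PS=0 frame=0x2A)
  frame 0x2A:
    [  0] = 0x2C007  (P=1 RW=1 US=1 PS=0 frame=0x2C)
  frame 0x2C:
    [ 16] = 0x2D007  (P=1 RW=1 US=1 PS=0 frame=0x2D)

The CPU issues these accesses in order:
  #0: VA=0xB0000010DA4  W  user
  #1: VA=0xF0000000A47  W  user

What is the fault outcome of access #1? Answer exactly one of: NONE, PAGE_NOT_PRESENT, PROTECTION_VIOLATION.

Walk each access:
#0 VA=0xB0000010DA4 (w,user):
  lvl0: tbl 0x26, slot 22 ⇒ 0x29007 (P1/RW1/US1/PS0)
  lvl1: tbl 0x29, slot 0 ⇒ 0x2A007 (P1/RW1/US1/PS0)
  lvl2: tbl 0x2A, slot 0 ⇒ 0x2C007 (P1/RW1/US1/PS0)
  lvl3: tbl 0x2C, slot 16 ⇒ 0x2D007 (P1/RW1/US1/PS0)
  → PA=0x2DDA4  (4 entries read)
#1 VA=0xF0000000A47 (w,user):
  lvl0: tbl 0x26, slot 30 ⇒ 0x30087 (P1/RW1/US1/PS1)
  → PA=0x30A47 (huge @L0)  (1 entries read)

Access #1 fault: NONE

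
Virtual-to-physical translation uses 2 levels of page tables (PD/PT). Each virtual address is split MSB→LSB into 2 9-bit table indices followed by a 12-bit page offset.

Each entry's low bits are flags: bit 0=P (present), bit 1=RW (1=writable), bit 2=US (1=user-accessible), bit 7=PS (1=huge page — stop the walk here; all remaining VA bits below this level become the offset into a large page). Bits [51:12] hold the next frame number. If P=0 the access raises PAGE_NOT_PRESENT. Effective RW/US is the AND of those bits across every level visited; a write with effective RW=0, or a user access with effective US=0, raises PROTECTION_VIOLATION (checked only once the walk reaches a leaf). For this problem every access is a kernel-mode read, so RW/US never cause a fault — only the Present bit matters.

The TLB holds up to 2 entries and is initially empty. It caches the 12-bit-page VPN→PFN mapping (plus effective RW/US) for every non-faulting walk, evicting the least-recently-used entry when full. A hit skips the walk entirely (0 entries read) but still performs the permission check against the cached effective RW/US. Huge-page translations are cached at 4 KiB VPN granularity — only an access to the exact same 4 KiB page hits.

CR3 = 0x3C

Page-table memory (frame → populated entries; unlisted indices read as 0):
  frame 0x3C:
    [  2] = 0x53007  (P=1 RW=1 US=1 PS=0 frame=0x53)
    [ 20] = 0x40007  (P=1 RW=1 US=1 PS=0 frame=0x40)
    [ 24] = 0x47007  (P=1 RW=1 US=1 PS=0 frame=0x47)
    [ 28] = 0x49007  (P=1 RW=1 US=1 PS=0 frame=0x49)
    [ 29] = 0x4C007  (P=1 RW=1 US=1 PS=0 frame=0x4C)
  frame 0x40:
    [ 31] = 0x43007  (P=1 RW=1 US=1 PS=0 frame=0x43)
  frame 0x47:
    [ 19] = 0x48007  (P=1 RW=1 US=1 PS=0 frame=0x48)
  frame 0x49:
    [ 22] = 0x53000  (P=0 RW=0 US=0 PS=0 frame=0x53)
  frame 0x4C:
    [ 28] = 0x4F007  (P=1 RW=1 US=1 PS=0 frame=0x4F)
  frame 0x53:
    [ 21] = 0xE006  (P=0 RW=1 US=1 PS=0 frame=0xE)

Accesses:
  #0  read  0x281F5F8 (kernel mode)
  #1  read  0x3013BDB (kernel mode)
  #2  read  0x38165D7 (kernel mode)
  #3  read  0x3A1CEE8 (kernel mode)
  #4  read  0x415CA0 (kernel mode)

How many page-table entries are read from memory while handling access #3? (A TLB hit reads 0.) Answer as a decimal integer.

Trace:
#0 VA=0x281F5F8 (r,kernel):
  [0] read 0x3C idx=20: raw=0x40007 flags P=1 W=1 U=1 S=0
  [1] read 0x40 idx=31: raw=0x43007 flags P=1 W=1 U=1 S=0
  ✓ 0x435F8  — 2 lookups
#1 VA=0x3013BDB (r,kernel):
  [0] read 0x3C idx=24: raw=0x47007 flags P=1 W=1 U=1 S=0
  [1] read 0x47 idx=19: raw=0x48007 flags P=1 W=1 U=1 S=0
  ✓ 0x48BDB  — 2 lookups
#2 VA=0x38165D7 (r,kernel):
  [0] read 0x3C idx=28: raw=0x49007 flags P=1 W=1 U=1 S=0
  [1] read 0x49 idx=22: raw=0x53000 flags P=0 W=0 U=0 S=0
  → PAGE_NOT_PRESENT  (2 entries read)
#3 VA=0x3A1CEE8 (r,kernel):
  [0] read 0x3C idx=29: raw=0x4C007 flags P=1 W=1 U=1 S=0
  [1] read 0x4C idx=28: raw=0x4F007 flags P=1 W=1 U=1 S=0
  ✓ 0x4FEE8  — 2 lookups
#4 VA=0x415CA0 (r,kernel):
  [0] read 0x3C idx=2: raw=0x53007 flags P=1 W=1 U=1 S=0
  [1] read 0x53 idx=21: raw=0xE006 flags P=0 W=1 U=1 S=0
  → PAGE_NOT_PRESENT  (2 entries read)

Entries read for #3: 2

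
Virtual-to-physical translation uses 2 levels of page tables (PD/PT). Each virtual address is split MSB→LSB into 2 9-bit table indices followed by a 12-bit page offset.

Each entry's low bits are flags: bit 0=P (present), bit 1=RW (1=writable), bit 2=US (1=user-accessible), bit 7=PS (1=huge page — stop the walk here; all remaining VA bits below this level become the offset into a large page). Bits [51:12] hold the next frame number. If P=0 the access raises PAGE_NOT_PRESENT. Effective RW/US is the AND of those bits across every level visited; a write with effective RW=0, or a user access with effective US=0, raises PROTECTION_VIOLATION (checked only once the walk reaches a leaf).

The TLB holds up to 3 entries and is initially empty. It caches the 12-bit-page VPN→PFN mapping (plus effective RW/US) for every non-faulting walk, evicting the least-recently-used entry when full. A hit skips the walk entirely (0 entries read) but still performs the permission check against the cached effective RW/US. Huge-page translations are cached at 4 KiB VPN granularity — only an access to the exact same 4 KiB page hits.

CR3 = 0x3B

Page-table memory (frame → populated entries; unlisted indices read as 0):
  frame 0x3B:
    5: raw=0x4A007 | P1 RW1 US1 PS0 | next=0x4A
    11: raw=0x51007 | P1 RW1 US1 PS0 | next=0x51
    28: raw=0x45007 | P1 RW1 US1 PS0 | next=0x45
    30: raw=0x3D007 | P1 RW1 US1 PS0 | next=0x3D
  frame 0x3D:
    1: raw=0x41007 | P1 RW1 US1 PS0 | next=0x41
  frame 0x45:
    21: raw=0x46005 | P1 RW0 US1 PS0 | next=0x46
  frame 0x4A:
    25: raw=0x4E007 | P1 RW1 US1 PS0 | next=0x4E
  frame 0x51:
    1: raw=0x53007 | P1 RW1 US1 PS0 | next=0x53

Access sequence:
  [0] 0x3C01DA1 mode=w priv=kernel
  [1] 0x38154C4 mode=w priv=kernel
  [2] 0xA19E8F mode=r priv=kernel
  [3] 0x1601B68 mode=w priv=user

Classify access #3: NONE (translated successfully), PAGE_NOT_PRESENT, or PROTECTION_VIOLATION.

Trace:
#0 VA=0x3C01DA1 (w,kernel):
  lvl0: tbl 0x3B, slot 30 ⇒ 0x3D007 (P1/RW1/US1/PS0)
  lvl1: tbl 0x3D, slot 1 ⇒ 0x41007 (P1/RW1/US1/PS0)
  → PA=0x41DA1  (2 entries read)
#1 VA=0x38154C4 (w,kernel):
  lvl0: tbl 0x3B, slot 28 ⇒ 0x45007 (P1/RW1/US1/PS0)
  lvl1: tbl 0x45, slot 21 ⇒ 0x46005 (P1/RW0/US1/PS0)
  ✗ PROTECTION_VIOLATION  [2 reads]
#2 VA=0xA19E8F (r,kernel):
  lvl0: tbl 0x3B, slot 5 ⇒ 0x4A007 (P1/RW1/US1/PS0)
  lvl1: tbl 0x4A, slot 25 ⇒ 0x4E007 (P1/RW1/US1/PS0)
  → PA=0x4EE8F  (2 entries read)
#3 VA=0x1601B68 (w,user):
  lvl0: tbl 0x3B, slot 11 ⇒ 0x51007 (P1/RW1/US1/PS0)
  lvl1: tbl 0x51, slot 1 ⇒ 0x53007 (P1/RW1/US1/PS0)
  → PA=0x53B68  (2 entries read)

Access #3 fault: NONE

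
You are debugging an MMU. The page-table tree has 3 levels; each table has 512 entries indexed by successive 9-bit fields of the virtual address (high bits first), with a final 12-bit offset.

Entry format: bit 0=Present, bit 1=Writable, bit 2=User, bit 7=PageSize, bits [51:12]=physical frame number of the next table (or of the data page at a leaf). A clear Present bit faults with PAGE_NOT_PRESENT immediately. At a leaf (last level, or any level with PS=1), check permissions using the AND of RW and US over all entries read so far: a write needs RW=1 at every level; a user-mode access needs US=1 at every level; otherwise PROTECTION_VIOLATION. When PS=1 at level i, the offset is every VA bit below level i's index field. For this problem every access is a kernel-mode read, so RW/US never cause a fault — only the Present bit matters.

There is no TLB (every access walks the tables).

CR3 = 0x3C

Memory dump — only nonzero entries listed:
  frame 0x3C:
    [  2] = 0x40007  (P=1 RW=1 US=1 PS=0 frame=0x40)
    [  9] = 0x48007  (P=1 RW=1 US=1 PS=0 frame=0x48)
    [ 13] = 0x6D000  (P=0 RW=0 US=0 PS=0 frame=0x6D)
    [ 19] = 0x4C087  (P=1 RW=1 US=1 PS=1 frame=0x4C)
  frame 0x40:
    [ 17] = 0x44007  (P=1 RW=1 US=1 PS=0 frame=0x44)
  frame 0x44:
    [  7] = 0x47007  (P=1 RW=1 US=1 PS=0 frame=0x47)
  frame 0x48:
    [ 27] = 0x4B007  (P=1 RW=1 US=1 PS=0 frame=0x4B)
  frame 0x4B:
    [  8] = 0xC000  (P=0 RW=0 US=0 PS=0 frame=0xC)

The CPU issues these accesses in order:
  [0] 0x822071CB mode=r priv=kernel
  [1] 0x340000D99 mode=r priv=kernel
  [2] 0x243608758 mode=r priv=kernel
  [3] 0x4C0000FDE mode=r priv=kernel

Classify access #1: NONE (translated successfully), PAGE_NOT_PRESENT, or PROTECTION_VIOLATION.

Trace:
#0 VA=0x822071CB (r,kernel):
  L0 @0x3C[2] → 0x40007  P=1,RW=1,US=1,PS=0
  L1 @0x40[17] → 0x44007  P=1,RW=1,US=1,PS=0
  L2 @0x44[7] → 0x47007  P=1,RW=1,US=1,PS=0
  ✓ 0x471CB  — 3 lookups
#1 VA=0x340000D99 (r,kernel):
  L0 @0x3C[13] → 0x6D000  P=0,RW=0,US=0,PS=0
  ⇒ fault: PAGE_NOT_PRESENT  — 1 lookups
#2 VA=0x243608758 (r,kernel):
  L0 @0x3C[9] → 0x48007  P=1,RW=1,US=1,PS=0
  L1 @0x48[27] → 0x4B007  P=1,RW=1,US=1,PS=0
  L2 @0x4B[8] → 0xC000  P=0,RW=0,US=0,PS=0
  ⇒ fault: PAGE_NOT_PRESENT  — 3 lookups
#3 VA=0x4C0000FDE (r,kernel):
  L0 @0x3C[19] → 0x4C087  P=1,RW=1,US=1,PS=1
  ✓ 0x4CFDE (huge @L0)  — 1 lookups

Access #1 fault: PAGE_NOT_PRESENT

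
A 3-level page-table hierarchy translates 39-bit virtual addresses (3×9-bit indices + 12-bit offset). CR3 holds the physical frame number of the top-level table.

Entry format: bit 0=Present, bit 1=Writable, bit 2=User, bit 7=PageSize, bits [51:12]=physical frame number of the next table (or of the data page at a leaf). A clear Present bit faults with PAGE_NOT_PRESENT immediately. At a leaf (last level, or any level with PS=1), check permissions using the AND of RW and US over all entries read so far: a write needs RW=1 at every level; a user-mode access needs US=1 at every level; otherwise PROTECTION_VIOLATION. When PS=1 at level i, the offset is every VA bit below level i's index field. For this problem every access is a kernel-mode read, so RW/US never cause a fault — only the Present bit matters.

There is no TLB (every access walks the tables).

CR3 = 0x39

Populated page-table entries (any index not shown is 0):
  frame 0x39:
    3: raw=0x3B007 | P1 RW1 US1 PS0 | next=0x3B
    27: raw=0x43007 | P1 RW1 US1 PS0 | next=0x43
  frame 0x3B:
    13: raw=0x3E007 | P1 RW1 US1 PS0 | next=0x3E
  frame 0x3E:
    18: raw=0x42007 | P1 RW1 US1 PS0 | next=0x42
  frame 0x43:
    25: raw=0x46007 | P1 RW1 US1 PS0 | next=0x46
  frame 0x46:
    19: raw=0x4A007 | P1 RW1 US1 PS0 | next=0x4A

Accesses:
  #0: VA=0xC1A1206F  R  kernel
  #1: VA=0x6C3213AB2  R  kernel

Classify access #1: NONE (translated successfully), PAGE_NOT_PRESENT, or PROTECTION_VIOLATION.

Trace:
#0 VA=0xC1A1206F (r,kernel):
  [0] read 0x39 idx=3: raw=0x3B007 flags P=1 W=1 U=1 S=0
  [1] read 0x3B idx=13: raw=0x3E007 flags P=1 W=1 U=1 S=0
  [2] read 0x3E idx=18: raw=0x42007 flags P=1 W=1 U=1 S=0
  → PA=0x4206F  (3 entries read)
#1 VA=0x6C3213AB2 (r,kernel):
  [0] read 0x39 idx=27: raw=0x43007 flags P=1 W=1 U=1 S=0
  [1] read 0x43 idx=25: raw=0x46007 flags P=1 W=1 U=1 S=0
  [2] read 0x46 idx=19: raw=0x4A007 flags P=1 W=1 U=1 S=0
  → PA=0x4AAB2  (3 entries read)

Access #1 fault: NONE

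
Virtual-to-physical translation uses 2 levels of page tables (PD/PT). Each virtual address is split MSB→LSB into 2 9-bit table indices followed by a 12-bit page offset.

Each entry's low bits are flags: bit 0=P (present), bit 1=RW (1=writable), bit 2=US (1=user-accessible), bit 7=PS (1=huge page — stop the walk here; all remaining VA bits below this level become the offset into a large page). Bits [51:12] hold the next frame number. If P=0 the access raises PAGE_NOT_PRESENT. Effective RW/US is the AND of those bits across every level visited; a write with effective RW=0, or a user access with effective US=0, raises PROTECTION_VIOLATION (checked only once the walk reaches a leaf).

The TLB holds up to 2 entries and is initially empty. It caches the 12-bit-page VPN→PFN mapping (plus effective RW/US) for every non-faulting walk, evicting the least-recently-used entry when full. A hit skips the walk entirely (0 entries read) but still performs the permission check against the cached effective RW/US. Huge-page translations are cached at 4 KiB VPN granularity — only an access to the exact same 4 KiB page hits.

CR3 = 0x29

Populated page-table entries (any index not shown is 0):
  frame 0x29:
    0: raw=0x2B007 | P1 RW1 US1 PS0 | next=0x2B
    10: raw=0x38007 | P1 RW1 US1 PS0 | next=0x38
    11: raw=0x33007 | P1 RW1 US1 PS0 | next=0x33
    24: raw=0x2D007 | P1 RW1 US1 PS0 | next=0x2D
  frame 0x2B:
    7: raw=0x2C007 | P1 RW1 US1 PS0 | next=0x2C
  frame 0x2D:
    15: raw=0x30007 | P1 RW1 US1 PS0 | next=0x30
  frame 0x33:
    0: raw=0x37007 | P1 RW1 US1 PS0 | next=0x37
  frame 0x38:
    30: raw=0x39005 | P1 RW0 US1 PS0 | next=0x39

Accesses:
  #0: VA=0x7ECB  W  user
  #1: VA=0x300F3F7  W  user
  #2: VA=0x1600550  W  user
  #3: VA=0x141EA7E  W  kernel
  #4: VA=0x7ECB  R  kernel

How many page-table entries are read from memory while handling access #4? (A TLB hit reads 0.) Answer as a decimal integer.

Per-access translation:
#0 VA=0x7ECB (w,user):
  lvl0: tbl 0x29, slot 0 ⇒ 0x2B007 (P1/RW1/US1/PS0)
  lvl1: tbl 0x2B, slot 7 ⇒ 0x2C007 (P1/RW1/US1/PS0)
  ✓ 0x2CECB  — 2 lookups
#1 VA=0x300F3F7 (w,user):
  lvl0: tbl 0x29, slot 24 ⇒ 0x2D007 (P1/RW1/US1/PS0)
  lvl1: tbl 0x2D, slot 15 ⇒ 0x30007 (P1/RW1/US1/PS0)
  ✓ 0x303F7  — 2 lookups
#2 VA=0x1600550 (w,user):
  lvl0: tbl 0x29, slot 11 ⇒ 0x33007 (P1/RW1/US1/PS0)
  lvl1: tbl 0x33, slot 0 ⇒ 0x37007 (P1/RW1/US1/PS0)
  ✓ 0x37550  — 2 lookups
#3 VA=0x141EA7E (w,kernel):
  lvl0: tbl 0x29, slot 10 ⇒ 0x38007 (P1/RW1/US1/PS0)
  lvl1: tbl 0x38, slot 30 ⇒ 0x39005 (P1/RW0/US1/PS0)
  ✗ PROTECTION_VIOLATION  [2 reads]
#4 VA=0x7ECB (r,kernel):
  lvl0: tbl 0x29, slot 0 ⇒ 0x2B007 (P1/RW1/US1/PS0)
  lvl1: tbl 0x2B, slot 7 ⇒ 0x2C007 (P1/RW1/US1/PS0)
  ✓ 0x2CECB  — 2 lookups

Entries read for #4: 2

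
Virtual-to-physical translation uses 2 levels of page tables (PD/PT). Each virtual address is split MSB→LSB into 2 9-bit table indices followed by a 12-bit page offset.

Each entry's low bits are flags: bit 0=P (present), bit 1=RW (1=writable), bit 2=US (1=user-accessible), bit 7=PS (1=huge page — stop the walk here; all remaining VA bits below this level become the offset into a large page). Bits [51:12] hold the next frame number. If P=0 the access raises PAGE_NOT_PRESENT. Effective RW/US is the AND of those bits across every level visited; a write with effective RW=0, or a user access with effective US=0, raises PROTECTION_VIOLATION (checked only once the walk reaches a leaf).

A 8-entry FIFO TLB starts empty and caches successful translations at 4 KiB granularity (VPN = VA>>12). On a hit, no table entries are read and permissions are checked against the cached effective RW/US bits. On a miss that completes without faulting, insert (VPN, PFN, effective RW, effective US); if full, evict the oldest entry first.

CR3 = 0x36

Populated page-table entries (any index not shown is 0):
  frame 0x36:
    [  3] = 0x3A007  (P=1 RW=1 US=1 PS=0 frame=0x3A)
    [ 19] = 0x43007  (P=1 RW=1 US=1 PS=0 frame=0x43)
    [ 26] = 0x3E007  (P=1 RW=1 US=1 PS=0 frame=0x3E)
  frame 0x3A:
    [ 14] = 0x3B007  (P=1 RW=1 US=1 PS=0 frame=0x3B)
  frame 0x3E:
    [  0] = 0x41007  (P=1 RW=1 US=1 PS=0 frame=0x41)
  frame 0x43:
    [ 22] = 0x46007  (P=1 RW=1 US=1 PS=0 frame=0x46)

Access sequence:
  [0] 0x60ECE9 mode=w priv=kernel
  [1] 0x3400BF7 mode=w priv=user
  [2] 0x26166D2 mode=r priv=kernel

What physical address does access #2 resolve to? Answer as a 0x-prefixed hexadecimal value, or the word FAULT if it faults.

Per-access translation:
#0 VA=0x60ECE9 (w,kernel):
  [0] read 0x36 idx=3: raw=0x3A007 flags P=1 W=1 U=1 S=0
  [1] read 0x3A idx=14: raw=0x3B007 flags P=1 W=1 U=1 S=0
  ✓ 0x3BCE9  — 2 lookups
#1 VA=0x3400BF7 (w,user):
  [0] read 0x36 idx=26: raw=0x3E007 flags P=1 W=1 U=1 S=0
  [1] read 0x3E idx=0: raw=0x41007 flags P=1 W=1 U=1 S=0
  ✓ 0x41BF7  — 2 lookups
#2 VA=0x26166D2 (r,kernel):
  [0] read 0x36 idx=19: raw=0x43007 flags P=1 W=1 U=1 S=0
  [1] read 0x43 idx=22: raw=0x46007 flags P=1 W=1 U=1 S=0
  ✓ 0x466D2  — 2 lookups

Access #2 PA: 0x466D2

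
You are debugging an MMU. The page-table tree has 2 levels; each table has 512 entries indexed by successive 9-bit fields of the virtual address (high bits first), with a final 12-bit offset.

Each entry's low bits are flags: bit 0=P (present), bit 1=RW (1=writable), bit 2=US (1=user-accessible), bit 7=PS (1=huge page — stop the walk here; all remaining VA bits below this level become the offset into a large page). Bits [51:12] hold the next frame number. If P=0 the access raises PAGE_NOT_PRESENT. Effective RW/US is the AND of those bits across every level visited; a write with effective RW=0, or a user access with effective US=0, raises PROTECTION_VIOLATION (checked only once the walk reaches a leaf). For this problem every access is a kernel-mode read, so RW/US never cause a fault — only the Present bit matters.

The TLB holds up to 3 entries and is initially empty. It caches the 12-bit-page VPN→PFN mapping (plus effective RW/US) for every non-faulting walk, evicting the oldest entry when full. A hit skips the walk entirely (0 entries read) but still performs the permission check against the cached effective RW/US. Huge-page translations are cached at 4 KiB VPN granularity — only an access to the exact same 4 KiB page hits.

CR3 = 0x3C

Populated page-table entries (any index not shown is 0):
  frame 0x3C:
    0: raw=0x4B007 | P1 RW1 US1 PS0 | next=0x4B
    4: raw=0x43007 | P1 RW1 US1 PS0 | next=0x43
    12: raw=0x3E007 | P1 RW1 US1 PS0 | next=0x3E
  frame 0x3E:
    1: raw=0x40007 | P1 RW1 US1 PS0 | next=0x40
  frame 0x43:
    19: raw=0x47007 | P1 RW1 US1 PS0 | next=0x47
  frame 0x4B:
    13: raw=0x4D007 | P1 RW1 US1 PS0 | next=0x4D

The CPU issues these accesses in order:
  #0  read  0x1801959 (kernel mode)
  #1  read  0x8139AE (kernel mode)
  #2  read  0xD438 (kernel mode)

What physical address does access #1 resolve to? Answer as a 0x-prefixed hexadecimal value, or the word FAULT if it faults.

Walk each access:
#0 VA=0x1801959 (r,kernel):
  lvl0: tbl 0x3C, slot 12 ⇒ 0x3E007 (P1/RW1/US1/PS0)
  lvl1: tbl 0x3E, slot 1 ⇒ 0x40007 (P1/RW1/US1/PS0)
  ⇒ phys 0x40959  [2 reads]
#1 VA=0x8139AE (r,kernel):
  lvl0: tbl 0x3C, slot 4 ⇒ 0x43007 (P1/RW1/US1/PS0)
  lvl1: tbl 0x43, slot 19 ⇒ 0x47007 (P1/RW1/US1/PS0)
  ⇒ phys 0x479AE  [2 reads]
#2 VA=0xD438 (r,kernel):
  lvl0: tbl 0x3C, slot 0 ⇒ 0x4B007 (P1/RW1/US1/PS0)
  lvl1: tbl 0x4B, slot 13 ⇒ 0x4D007 (P1/RW1/US1/PS0)
  ⇒ phys 0x4D438  [2 reads]

Access #1 PA: 0x479AE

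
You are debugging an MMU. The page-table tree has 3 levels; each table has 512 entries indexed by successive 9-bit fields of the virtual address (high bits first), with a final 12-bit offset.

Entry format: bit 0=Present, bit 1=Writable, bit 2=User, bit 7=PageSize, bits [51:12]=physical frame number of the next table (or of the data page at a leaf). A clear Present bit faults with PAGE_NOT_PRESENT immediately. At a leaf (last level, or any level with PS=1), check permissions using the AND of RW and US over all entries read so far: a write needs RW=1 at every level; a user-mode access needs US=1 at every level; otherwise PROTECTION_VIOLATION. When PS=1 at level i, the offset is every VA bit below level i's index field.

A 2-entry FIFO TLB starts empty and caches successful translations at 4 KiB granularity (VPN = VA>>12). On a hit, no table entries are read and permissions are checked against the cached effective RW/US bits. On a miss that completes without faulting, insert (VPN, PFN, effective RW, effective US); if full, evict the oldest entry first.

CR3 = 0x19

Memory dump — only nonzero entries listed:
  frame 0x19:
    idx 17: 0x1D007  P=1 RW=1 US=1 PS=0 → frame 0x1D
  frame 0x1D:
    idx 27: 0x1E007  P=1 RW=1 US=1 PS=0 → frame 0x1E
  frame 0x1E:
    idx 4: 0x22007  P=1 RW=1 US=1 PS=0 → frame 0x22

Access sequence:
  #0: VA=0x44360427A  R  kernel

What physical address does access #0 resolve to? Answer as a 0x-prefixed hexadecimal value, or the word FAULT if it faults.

Per-access translation:
#0 VA=0x44360427A (r,kernel):
  lvl0: tbl 0x19, slot 17 ⇒ 0x1D007 (P1/RW1/US1/PS0)
  lvl1: tbl 0x1D, slot 27 ⇒ 0x1E007 (P1/RW1/US1/PS0)
  lvl2: tbl 0x1E, slot 4 ⇒ 0x22007 (P1/RW1/US1/PS0)
  ✓ 0x2227A  — 3 lookups

Access #0 PA: 0x2227A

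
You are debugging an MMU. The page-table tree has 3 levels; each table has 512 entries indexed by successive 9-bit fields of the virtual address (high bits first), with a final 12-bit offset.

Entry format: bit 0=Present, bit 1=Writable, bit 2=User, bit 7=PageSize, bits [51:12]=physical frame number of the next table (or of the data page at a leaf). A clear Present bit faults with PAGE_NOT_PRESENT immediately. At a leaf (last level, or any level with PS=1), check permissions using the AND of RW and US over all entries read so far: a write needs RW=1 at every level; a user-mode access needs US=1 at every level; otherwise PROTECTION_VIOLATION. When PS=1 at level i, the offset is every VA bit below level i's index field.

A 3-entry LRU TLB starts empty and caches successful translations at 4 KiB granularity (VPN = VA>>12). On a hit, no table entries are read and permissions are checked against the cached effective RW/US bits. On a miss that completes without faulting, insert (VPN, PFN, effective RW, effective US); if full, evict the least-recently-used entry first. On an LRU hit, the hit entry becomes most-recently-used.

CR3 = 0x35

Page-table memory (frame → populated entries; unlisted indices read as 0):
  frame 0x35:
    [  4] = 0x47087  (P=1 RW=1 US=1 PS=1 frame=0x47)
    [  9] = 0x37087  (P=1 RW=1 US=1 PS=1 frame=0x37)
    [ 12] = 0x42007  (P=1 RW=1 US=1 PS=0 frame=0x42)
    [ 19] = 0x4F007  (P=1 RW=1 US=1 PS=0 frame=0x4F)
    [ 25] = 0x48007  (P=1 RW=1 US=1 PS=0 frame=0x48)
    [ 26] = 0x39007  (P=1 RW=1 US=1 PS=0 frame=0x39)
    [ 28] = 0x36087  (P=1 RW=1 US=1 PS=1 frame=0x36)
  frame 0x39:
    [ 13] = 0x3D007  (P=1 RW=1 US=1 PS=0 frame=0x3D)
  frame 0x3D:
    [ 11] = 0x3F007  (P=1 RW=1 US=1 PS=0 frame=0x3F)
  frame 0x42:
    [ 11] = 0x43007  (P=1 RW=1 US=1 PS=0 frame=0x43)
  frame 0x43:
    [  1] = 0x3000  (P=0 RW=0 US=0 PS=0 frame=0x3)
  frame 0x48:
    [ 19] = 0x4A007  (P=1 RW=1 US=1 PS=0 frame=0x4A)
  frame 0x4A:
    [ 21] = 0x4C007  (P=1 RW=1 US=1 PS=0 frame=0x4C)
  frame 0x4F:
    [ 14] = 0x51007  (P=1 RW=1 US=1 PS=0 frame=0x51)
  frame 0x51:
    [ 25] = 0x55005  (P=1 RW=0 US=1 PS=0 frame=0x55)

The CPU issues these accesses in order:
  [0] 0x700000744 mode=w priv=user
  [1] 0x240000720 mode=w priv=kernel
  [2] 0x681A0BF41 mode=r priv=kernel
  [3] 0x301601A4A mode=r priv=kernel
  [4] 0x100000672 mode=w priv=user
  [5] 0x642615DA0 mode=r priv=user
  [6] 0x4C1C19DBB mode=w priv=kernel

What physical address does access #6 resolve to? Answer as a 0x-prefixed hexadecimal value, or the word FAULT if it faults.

Trace:
#0 VA=0x700000744 (w,user):
  lvl0: tbl 0x35, slot 28 ⇒ 0x36087 (P1/RW1/US1/PS1)
  ⇒ phys 0x36744 (huge @L0)  [1 reads]
#1 VA=0x240000720 (w,kernel):
  lvl0: tbl 0x35, slot 9 ⇒ 0x37087 (P1/RW1/US1/PS1)
  ⇒ phys 0x37720 (huge @L0)  [1 reads]
#2 VA=0x681A0BF41 (r,kernel):
  lvl0: tbl 0x35, slot 26 ⇒ 0x39007 (P1/RW1/US1/PS0)
  lvl1: tbl 0x39, slot 13 ⇒ 0x3D007 (P1/RW1/US1/PS0)
  lvl2: tbl 0x3D, slot 11 ⇒ 0x3F007 (P1/RW1/US1/PS0)
  ⇒ phys 0x3FF41  [3 reads]
#3 VA=0x301601A4A (r,kernel):
  lvl0: tbl 0x35, slot 12 ⇒ 0x42007 (P1/RW1/US1/PS0)
  lvl1: tbl 0x42, slot 11 ⇒ 0x43007 (P1/RW1/US1/PS0)
  lvl2: tbl 0x43, slot 1 ⇒ 0x3000 (P0/RW0/US0/PS0)
  → PAGE_NOT_PRESENT  (3 entries read)
#4 VA=0x100000672 (w,user):
  lvl0: tbl 0x35, slot 4 ⇒ 0x47087 (P1/RW1/US1/PS1)
  ⇒ phys 0x47672 (huge @L0)  [1 reads]
#5 VA=0x642615DA0 (r,user):
  lvl0: tbl 0x35, slot 25 ⇒ 0x48007 (P1/RW1/US1/PS0)
  lvl1: tbl 0x48, slot 19 ⇒ 0x4A007 (P1/RW1/US1/PS0)
  lvl2: tbl 0x4A, slot 21 ⇒ 0x4C007 (P1/RW1/US1/PS0)
  ⇒ phys 0x4CDA0  [3 reads]
#6 VA=0x4C1C19DBB (w,kernel):
  lvl0: tbl 0x35, slot 19 ⇒ 0x4F007 (P1/RW1/US1/PS0)
  lvl1: tbl 0x4F, slot 14 ⇒ 0x51007 (P1/RW1/US1/PS0)
  lvl2: tbl 0x51, slot 25 ⇒ 0x55005 (P1/RW0/US1/PS0)
  → PROTECTION_VIOLATION  (3 entries read)

Access #6 PA: FAULT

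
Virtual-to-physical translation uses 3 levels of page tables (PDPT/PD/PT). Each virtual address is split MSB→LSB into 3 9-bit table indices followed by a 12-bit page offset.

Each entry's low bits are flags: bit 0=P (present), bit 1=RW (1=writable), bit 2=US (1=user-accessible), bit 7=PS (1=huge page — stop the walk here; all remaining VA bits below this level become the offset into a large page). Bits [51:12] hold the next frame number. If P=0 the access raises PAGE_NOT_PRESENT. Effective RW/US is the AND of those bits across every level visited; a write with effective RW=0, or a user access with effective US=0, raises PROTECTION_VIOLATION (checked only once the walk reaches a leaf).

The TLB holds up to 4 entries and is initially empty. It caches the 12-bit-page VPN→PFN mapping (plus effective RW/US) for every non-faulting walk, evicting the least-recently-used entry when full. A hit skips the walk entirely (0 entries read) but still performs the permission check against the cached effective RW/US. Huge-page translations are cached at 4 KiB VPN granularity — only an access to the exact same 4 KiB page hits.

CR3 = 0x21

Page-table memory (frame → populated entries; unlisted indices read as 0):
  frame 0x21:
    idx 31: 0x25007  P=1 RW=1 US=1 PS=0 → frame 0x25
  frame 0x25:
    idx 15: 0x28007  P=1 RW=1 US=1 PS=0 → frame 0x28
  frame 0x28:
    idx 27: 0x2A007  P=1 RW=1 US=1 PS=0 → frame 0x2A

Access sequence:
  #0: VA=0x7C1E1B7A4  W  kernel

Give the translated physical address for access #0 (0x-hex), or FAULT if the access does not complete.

Per-access translation:
#0 VA=0x7C1E1B7A4 (w,kernel):
  [0] read 0x21 idx=31: raw=0x25007 flags P=1 W=1 U=1 S=0
  [1] read 0x25 idx=15: raw=0x28007 flags P=1 W=1 U=1 S=0
  [2] read 0x28 idx=27: raw=0x2A007 flags P=1 W=1 U=1 S=0
  ✓ 0x2A7A4  — 3 lookups

Access #0 PA: 0x2A7A4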